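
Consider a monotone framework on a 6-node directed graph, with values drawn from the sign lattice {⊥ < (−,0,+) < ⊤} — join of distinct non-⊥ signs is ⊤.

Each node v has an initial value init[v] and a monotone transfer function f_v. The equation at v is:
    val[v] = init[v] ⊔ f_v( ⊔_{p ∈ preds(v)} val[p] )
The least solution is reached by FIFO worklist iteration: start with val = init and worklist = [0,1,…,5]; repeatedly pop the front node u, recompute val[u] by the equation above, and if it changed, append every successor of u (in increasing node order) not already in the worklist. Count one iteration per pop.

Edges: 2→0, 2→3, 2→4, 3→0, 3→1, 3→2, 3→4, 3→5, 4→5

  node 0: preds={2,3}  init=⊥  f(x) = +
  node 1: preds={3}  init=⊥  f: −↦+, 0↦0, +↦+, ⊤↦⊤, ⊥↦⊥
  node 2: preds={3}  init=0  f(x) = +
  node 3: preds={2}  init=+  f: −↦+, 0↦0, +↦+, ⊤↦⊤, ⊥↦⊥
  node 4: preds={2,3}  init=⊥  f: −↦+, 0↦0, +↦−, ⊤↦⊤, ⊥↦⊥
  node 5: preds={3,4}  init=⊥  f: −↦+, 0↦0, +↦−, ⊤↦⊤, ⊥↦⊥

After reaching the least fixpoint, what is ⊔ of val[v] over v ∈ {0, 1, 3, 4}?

⊤

Worklist (9 pops):
  #1 pop 0: in=⊤ → + (was ⊥); enqueue []
  #2 pop 1: in=+ → + (was ⊥); enqueue []
  #3 pop 2: in=+ → ⊤ (was 0); enqueue [0]
  #4 pop 3: in=⊤ → ⊤ (was +); enqueue [1,2]
  #5 pop 4: in=⊤ → ⊤ (was ⊥); enqueue []
  #6 pop 5: in=⊤ → ⊤ (was ⊥); enqueue []
  #7 pop 0: in=⊤ → + (no change)
  #8 pop 1: in=⊤ → ⊤ (was +); enqueue []
  #9 pop 2: in=⊤ → ⊤ (no change)

Fixpoint:
  val[0] = +
  val[1] = ⊤
  val[2] = ⊤
  val[3] = ⊤
  val[4] = ⊤
  val[5] = ⊤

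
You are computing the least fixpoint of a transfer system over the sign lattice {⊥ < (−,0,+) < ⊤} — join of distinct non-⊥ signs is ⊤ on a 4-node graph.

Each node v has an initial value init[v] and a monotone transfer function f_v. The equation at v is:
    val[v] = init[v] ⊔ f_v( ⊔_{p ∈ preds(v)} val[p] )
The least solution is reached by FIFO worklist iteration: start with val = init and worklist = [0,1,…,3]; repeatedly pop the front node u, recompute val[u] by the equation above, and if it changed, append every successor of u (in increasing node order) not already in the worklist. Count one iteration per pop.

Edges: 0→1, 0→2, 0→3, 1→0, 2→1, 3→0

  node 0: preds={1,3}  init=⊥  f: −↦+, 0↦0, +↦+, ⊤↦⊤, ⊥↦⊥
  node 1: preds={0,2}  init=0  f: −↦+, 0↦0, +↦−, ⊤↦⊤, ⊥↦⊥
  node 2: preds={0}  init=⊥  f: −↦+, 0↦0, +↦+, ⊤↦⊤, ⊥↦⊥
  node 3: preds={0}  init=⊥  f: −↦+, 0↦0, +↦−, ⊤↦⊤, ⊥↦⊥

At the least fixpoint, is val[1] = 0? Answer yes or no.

Worklist (6 pops):
  #1 pop 0: in=0 → 0 (was ⊥); enqueue []
  #2 pop 1: in=0 → 0 (no change)
  #3 pop 2: in=0 → 0 (was ⊥); enqueue [1]
  #4 pop 3: in=0 → 0 (was ⊥); enqueue [0]
  #5 pop 1: in=0 → 0 (no change)
  #6 pop 0: in=0 → 0 (no change)

Fixpoint:
  val[0] = 0
  val[1] = 0
  val[2] = 0
  val[3] = 0

yes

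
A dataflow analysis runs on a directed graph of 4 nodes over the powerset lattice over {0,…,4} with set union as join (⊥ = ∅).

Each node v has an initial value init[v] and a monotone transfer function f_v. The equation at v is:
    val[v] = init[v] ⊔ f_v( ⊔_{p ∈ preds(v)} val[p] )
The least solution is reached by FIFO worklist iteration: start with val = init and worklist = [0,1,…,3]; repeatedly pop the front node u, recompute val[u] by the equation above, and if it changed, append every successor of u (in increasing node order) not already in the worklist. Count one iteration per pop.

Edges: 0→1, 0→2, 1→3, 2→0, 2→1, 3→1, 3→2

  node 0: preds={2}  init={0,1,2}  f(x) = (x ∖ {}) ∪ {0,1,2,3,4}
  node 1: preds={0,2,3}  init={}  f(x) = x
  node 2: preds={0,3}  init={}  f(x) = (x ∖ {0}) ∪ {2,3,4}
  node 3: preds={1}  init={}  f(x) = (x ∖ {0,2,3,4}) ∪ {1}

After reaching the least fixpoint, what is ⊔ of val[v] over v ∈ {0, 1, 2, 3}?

Trace (7 dequeues):
  [1] u=0 | in {} | out {0,1,2,3,4} | prev {0,1,2} | push {}
  [2] u=1 | in {0,1,2,3,4} | out {0,1,2,3,4} | prev {} | push {}
  [3] u=2 | in {0,1,2,3,4} | out {1,2,3,4} | prev {} | push {0,1}
  [4] u=3 | in {0,1,2,3,4} | out {1} | prev {} | push {2}
  [5] u=0 | in {1,2,3,4} | out {0,1,2,3,4} | ==
  [6] u=1 | in {0,1,2,3,4} | out {0,1,2,3,4} | ==
  [7] u=2 | in {0,1,2,3,4} | out {1,2,3,4} | ==

Converged values:
  [0] {0,1,2,3,4}
  [1] {0,1,2,3,4}
  [2] {1,2,3,4}
  [3] {1}

{0,1,2,3,4}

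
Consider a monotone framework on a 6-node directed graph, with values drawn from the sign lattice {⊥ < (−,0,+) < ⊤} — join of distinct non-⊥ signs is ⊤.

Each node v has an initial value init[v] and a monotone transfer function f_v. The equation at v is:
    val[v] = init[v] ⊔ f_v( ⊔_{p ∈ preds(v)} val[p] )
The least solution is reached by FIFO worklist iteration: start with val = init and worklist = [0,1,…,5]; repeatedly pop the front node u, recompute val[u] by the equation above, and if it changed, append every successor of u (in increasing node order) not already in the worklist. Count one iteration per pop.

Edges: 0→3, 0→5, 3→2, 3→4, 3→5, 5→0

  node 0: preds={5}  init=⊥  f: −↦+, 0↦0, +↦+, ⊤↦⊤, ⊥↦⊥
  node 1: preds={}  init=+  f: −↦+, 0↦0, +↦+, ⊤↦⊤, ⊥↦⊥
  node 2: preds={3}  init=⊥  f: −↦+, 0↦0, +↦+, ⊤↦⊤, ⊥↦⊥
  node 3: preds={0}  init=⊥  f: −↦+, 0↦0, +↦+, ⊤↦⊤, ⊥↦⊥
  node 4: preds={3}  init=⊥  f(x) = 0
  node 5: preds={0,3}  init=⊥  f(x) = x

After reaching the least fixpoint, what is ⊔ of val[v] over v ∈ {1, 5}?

Worklist (6 pops):
  #1 pop 0: in=⊥ → ⊥ (no change)
  #2 pop 1: in=⊥ → + (no change)
  #3 pop 2: in=⊥ → ⊥ (no change)
  #4 pop 3: in=⊥ → ⊥ (no change)
  #5 pop 4: in=⊥ → 0 (was ⊥); enqueue []
  #6 pop 5: in=⊥ → ⊥ (no change)

Fixpoint:
  val[0] = ⊥
  val[1] = +
  val[2] = ⊥
  val[3] = ⊥
  val[4] = 0
  val[5] = ⊥

+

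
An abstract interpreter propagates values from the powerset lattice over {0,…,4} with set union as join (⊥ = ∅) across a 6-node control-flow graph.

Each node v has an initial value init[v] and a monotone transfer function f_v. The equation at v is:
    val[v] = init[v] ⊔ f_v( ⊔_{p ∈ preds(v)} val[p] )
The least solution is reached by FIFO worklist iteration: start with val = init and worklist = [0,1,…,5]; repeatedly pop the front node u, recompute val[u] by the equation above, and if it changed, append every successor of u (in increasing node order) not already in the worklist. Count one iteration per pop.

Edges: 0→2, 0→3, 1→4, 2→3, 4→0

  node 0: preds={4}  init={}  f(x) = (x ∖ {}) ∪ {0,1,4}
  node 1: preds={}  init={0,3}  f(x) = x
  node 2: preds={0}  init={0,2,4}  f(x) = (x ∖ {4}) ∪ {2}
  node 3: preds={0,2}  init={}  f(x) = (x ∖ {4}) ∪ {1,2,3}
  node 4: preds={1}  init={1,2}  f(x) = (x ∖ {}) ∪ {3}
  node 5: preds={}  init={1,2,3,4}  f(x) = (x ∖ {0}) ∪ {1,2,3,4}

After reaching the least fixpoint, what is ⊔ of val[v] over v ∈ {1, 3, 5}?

{0,1,2,3,4}

Trace (9 dequeues):
  [1] u=0 | in {1,2} | out {0,1,2,4} | prev {} | push {}
  [2] u=1 | in {} | out {0,3} | ==
  [3] u=2 | in {0,1,2,4} | out {0,1,2,4} | prev {0,2,4} | push {}
  [4] u=3 | in {0,1,2,4} | out {0,1,2,3} | prev {} | push {}
  [5] u=4 | in {0,3} | out {0,1,2,3} | prev {1,2} | push {0}
  [6] u=5 | in {} | out {1,2,3,4} | ==
  [7] u=0 | in {0,1,2,3} | out {0,1,2,3,4} | prev {0,1,2,4} | push {2,3}
  [8] u=2 | in {0,1,2,3,4} | out {0,1,2,3,4} | prev {0,1,2,4} | push {}
  [9] u=3 | in {0,1,2,3,4} | out {0,1,2,3} | ==

Converged values:
  [0] {0,1,2,3,4}
  [1] {0,3}
  [2] {0,1,2,3,4}
  [3] {0,1,2,3}
  [4] {0,1,2,3}
  [5] {1,2,3,4}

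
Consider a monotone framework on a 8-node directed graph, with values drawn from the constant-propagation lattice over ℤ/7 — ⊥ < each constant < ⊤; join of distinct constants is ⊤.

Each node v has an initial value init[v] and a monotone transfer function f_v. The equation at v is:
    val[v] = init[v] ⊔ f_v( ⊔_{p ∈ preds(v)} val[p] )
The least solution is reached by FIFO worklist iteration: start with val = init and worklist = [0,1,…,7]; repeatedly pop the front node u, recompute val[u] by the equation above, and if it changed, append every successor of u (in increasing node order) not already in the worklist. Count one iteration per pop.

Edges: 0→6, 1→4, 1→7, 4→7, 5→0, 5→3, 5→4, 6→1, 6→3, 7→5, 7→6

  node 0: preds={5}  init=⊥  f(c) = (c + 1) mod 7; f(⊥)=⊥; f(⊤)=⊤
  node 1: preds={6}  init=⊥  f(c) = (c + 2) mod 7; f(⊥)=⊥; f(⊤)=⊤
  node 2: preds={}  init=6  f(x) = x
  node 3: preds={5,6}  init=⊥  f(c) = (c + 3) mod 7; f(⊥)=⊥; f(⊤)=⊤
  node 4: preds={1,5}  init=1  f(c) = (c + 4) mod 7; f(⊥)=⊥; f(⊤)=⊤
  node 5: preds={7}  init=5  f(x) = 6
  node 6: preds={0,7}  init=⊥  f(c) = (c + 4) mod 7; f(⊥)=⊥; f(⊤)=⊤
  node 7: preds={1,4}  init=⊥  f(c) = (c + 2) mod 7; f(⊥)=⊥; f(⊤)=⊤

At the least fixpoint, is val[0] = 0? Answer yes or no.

no

Trace (20 dequeues):
  [1] u=0 | in 5 | out 6 | prev ⊥ | push {}
  [2] u=1 | in ⊥ | out ⊥ | ==
  [3] u=2 | in ⊥ | out 6 | ==
  [4] u=3 | in 5 | out 1 | prev ⊥ | push {}
  [5] u=4 | in 5 | out ⊤ | prev 1 | push {}
  [6] u=5 | in ⊥ | out ⊤ | prev 5 | push {0,3,4}
  [7] u=6 | in 6 | out 3 | prev ⊥ | push {1}
  [8] u=7 | in ⊤ | out ⊤ | prev ⊥ | push {5,6}
  [9] u=0 | in ⊤ | out ⊤ | prev 6 | push {}
  [10] u=3 | in ⊤ | out ⊤ | prev 1 | push {}
  [11] u=4 | in ⊤ | out ⊤ | ==
  [12] u=1 | in 3 | out 5 | prev ⊥ | push {4,7}
  [13] u=5 | in ⊤ | out ⊤ | ==
  [14] u=6 | in ⊤ | out ⊤ | prev 3 | push {1,3}
  [15] u=4 | in ⊤ | out ⊤ | ==
  [16] u=7 | in ⊤ | out ⊤ | ==
  [17] u=1 | in ⊤ | out ⊤ | prev 5 | push {4,7}
  [18] u=3 | in ⊤ | out ⊤ | ==
  [19] u=4 | in ⊤ | out ⊤ | ==
  [20] u=7 | in ⊤ | out ⊤ | ==

Converged values:
  [0] ⊤
  [1] ⊤
  [2] 6
  [3] ⊤
  [4] ⊤
  [5] ⊤
  [6] ⊤
  [7] ⊤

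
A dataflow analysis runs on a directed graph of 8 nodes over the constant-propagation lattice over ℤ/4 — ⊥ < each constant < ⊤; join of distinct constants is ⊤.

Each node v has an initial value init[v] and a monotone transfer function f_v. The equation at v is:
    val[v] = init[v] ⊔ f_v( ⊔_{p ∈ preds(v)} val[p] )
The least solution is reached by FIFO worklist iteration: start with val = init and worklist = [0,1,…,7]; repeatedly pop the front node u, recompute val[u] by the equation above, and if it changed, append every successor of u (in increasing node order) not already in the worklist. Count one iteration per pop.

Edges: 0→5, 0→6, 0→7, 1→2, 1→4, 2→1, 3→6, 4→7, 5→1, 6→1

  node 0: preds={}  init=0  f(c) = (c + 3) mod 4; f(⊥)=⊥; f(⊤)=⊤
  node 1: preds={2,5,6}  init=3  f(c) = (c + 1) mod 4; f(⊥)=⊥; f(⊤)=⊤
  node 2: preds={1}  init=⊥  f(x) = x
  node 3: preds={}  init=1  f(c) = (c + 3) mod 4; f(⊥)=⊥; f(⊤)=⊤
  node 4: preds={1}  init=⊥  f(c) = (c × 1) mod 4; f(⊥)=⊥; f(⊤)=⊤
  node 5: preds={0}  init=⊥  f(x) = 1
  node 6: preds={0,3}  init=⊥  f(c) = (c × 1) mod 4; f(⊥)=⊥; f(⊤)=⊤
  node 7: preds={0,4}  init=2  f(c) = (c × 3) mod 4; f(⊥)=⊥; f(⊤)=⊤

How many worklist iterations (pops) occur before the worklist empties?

Iteration log — 13 steps:
  step 1. node 0  ⊔preds=⊥  new=0  stable
  step 2. node 1  ⊔preds=⊥  new=3  stable
  step 3. node 2  ⊔preds=3  new=3  old=⊥  +wl: 1
  step 4. node 3  ⊔preds=⊥  new=1  stable
  step 5. node 4  ⊔preds=3  new=3  old=⊥  +wl: 
  step 6. node 5  ⊔preds=0  new=1  old=⊥  +wl: 
  step 7. node 6  ⊔preds=⊤  new=⊤  old=⊥  +wl: 
  step 8. node 7  ⊔preds=⊤  new=⊤  old=2  +wl: 
  step 9. node 1  ⊔preds=⊤  new=⊤  old=3  +wl: 2,4
  step 10. node 2  ⊔preds=⊤  new=⊤  old=3  +wl: 1
  step 11. node 4  ⊔preds=⊤  new=⊤  old=3  +wl: 7
  step 12. node 1  ⊔preds=⊤  new=⊤  stable
  step 13. node 7  ⊔preds=⊤  new=⊤  stable

Least fixpoint reached:
  node 0: 0
  node 1: ⊤
  node 2: ⊤
  node 3: 1
  node 4: ⊤
  node 5: 1
  node 6: ⊤
  node 7: ⊤

13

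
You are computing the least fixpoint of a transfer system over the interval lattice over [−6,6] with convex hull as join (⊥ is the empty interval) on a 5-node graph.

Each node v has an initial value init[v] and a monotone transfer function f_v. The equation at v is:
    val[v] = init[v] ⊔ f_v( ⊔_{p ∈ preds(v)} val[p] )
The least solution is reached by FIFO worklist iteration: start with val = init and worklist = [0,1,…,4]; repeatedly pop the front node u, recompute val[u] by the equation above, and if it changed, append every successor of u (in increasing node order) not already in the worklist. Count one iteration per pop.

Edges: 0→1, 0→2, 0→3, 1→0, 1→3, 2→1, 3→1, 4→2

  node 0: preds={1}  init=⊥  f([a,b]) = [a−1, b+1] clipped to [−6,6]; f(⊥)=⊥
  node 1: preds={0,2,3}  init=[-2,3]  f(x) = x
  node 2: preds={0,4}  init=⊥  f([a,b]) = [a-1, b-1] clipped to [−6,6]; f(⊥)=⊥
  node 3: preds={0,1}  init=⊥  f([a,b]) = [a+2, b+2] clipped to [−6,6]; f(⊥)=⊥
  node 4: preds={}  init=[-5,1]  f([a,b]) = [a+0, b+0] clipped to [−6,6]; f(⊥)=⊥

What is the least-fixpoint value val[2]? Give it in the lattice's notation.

Trace (14 dequeues):
  [1] u=0 | in [-2,3] | out [-3,4] | prev ⊥ | push {}
  [2] u=1 | in [-3,4] | out [-3,4] | prev [-2,3] | push {0}
  [3] u=2 | in [-5,4] | out [-6,3] | prev ⊥ | push {1}
  [4] u=3 | in [-3,4] | out [-1,6] | prev ⊥ | push {}
  [5] u=4 | in ⊥ | out [-5,1] | ==
  [6] u=0 | in [-3,4] | out [-4,5] | prev [-3,4] | push {2,3}
  [7] u=1 | in [-6,6] | out [-6,6] | prev [-3,4] | push {0}
  [8] u=2 | in [-5,5] | out [-6,4] | prev [-6,3] | push {1}
  [9] u=3 | in [-6,6] | out [-4,6] | prev [-1,6] | push {}
  [10] u=0 | in [-6,6] | out [-6,6] | prev [-4,5] | push {2,3}
  [11] u=1 | in [-6,6] | out [-6,6] | ==
  [12] u=2 | in [-6,6] | out [-6,5] | prev [-6,4] | push {1}
  [13] u=3 | in [-6,6] | out [-4,6] | ==
  [14] u=1 | in [-6,6] | out [-6,6] | ==

Converged values:
  [0] [-6,6]
  [1] [-6,6]
  [2] [-6,5]
  [3] [-4,6]
  [4] [-5,1]

[-6,5]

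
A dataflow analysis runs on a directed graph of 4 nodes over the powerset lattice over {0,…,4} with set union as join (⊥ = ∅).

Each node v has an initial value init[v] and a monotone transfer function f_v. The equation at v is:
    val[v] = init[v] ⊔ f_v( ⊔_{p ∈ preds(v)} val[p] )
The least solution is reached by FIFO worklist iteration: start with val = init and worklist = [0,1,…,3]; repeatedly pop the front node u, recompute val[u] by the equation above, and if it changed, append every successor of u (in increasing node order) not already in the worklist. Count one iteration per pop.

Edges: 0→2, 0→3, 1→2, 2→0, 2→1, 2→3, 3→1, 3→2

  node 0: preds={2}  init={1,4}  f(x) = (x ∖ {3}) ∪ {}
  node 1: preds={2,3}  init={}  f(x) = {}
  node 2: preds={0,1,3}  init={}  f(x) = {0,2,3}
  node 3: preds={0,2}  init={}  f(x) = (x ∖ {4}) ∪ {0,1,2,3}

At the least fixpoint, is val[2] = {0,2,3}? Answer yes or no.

Worklist (8 pops):
  #1 pop 0: in={} → {1,4} (no change)
  #2 pop 1: in={} → {} (no change)
  #3 pop 2: in={1,4} → {0,2,3} (was {}); enqueue [0,1]
  #4 pop 3: in={0,1,2,3,4} → {0,1,2,3} (was {}); enqueue [2]
  #5 pop 0: in={0,2,3} → {0,1,2,4} (was {1,4}); enqueue [3]
  #6 pop 1: in={0,1,2,3} → {} (no change)
  #7 pop 2: in={0,1,2,3,4} → {0,2,3} (no change)
  #8 pop 3: in={0,1,2,3,4} → {0,1,2,3} (no change)

Fixpoint:
  val[0] = {0,1,2,4}
  val[1] = {}
  val[2] = {0,2,3}
  val[3] = {0,1,2,3}

yes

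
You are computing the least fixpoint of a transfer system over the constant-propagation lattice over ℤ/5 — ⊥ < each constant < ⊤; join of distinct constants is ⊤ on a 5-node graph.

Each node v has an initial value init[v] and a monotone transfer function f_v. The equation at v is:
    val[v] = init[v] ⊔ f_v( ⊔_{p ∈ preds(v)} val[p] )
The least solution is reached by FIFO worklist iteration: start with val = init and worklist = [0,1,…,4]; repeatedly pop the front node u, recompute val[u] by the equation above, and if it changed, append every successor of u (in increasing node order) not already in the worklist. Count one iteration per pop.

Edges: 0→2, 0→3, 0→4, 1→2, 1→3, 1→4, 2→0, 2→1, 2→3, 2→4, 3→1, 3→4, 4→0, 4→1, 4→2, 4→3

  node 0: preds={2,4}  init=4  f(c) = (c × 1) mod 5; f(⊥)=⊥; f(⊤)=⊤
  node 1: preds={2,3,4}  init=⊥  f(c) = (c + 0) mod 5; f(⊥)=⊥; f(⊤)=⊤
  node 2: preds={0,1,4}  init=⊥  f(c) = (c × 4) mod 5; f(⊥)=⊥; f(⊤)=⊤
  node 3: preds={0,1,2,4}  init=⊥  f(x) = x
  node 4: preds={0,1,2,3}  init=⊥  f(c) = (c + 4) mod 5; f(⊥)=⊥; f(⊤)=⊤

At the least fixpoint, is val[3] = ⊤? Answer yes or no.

Worklist (12 pops):
  #1 pop 0: in=⊥ → 4 (no change)
  #2 pop 1: in=⊥ → ⊥ (no change)
  #3 pop 2: in=4 → 1 (was ⊥); enqueue [0,1]
  #4 pop 3: in=⊤ → ⊤ (was ⊥); enqueue []
  #5 pop 4: in=⊤ → ⊤ (was ⊥); enqueue [2,3]
  #6 pop 0: in=⊤ → ⊤ (was 4); enqueue [4]
  #7 pop 1: in=⊤ → ⊤ (was ⊥); enqueue []
  #8 pop 2: in=⊤ → ⊤ (was 1); enqueue [0,1]
  #9 pop 3: in=⊤ → ⊤ (no change)
  #10 pop 4: in=⊤ → ⊤ (no change)
  #11 pop 0: in=⊤ → ⊤ (no change)
  #12 pop 1: in=⊤ → ⊤ (no change)

Fixpoint:
  val[0] = ⊤
  val[1] = ⊤
  val[2] = ⊤
  val[3] = ⊤
  val[4] = ⊤

yes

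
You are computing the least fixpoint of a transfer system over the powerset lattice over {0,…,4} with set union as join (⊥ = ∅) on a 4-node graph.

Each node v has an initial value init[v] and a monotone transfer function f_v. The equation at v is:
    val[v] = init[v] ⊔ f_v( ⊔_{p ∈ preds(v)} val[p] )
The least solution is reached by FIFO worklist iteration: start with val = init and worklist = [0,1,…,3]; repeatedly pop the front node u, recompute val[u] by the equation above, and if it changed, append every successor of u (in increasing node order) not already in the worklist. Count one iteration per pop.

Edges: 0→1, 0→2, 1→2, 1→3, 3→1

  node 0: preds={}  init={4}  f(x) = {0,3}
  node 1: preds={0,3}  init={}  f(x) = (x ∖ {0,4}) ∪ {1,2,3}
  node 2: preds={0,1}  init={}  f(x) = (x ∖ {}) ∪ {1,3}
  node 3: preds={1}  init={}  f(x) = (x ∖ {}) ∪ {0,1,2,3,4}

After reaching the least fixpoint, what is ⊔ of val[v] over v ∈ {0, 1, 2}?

{0,1,2,3,4}

Worklist (5 pops):
  #1 pop 0: in={} → {0,3,4} (was {4}); enqueue []
  #2 pop 1: in={0,3,4} → {1,2,3} (was {}); enqueue []
  #3 pop 2: in={0,1,2,3,4} → {0,1,2,3,4} (was {}); enqueue []
  #4 pop 3: in={1,2,3} → {0,1,2,3,4} (was {}); enqueue [1]
  #5 pop 1: in={0,1,2,3,4} → {1,2,3} (no change)

Fixpoint:
  val[0] = {0,3,4}
  val[1] = {1,2,3}
  val[2] = {0,1,2,3,4}
  val[3] = {0,1,2,3,4}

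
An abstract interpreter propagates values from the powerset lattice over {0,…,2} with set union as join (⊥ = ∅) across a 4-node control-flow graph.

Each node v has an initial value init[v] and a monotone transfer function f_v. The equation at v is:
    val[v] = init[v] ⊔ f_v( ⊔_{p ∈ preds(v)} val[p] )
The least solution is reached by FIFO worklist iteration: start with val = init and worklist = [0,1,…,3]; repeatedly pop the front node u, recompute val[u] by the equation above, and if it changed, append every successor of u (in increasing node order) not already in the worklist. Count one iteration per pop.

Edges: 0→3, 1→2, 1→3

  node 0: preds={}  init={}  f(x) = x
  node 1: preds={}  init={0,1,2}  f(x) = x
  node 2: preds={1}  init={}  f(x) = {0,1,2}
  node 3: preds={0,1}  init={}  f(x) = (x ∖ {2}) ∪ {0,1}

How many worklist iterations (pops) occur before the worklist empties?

Iteration log — 4 steps:
  step 1. node 0  ⊔preds={}  new={}  stable
  step 2. node 1  ⊔preds={}  new={0,1,2}  stable
  step 3. node 2  ⊔preds={0,1,2}  new={0,1,2}  old={}  +wl: 
  step 4. node 3  ⊔preds={0,1,2}  new={0,1}  old={}  +wl: 

Least fixpoint reached:
  node 0: {}
  node 1: {0,1,2}
  node 2: {0,1,2}
  node 3: {0,1}

4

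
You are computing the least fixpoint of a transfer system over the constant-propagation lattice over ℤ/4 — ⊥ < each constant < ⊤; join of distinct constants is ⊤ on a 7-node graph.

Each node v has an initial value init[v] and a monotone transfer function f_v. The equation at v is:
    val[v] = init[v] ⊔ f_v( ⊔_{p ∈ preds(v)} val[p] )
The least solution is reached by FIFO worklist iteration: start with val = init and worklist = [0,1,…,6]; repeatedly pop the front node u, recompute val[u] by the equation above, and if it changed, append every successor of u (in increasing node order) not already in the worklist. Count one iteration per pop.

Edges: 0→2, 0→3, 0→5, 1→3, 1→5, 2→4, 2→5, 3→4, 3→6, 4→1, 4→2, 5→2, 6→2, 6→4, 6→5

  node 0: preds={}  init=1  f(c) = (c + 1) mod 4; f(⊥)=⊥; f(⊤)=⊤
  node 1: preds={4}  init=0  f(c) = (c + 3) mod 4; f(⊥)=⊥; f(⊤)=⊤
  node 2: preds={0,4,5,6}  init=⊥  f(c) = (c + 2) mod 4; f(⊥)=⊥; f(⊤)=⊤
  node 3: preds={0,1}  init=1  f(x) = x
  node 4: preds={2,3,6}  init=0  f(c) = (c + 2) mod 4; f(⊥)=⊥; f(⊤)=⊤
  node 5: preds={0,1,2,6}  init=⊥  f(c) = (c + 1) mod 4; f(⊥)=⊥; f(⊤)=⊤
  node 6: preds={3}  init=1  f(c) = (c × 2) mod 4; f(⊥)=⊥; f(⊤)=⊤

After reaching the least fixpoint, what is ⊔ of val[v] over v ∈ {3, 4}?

⊤

Trace (11 dequeues):
  [1] u=0 | in ⊥ | out 1 | ==
  [2] u=1 | in 0 | out ⊤ | prev 0 | push {}
  [3] u=2 | in ⊤ | out ⊤ | prev ⊥ | push {}
  [4] u=3 | in ⊤ | out ⊤ | prev 1 | push {}
  [5] u=4 | in ⊤ | out ⊤ | prev 0 | push {1,2}
  [6] u=5 | in ⊤ | out ⊤ | prev ⊥ | push {}
  [7] u=6 | in ⊤ | out ⊤ | prev 1 | push {4,5}
  [8] u=1 | in ⊤ | out ⊤ | ==
  [9] u=2 | in ⊤ | out ⊤ | ==
  [10] u=4 | in ⊤ | out ⊤ | ==
  [11] u=5 | in ⊤ | out ⊤ | ==

Converged values:
  [0] 1
  [1] ⊤
  [2] ⊤
  [3] ⊤
  [4] ⊤
  [5] ⊤
  [6] ⊤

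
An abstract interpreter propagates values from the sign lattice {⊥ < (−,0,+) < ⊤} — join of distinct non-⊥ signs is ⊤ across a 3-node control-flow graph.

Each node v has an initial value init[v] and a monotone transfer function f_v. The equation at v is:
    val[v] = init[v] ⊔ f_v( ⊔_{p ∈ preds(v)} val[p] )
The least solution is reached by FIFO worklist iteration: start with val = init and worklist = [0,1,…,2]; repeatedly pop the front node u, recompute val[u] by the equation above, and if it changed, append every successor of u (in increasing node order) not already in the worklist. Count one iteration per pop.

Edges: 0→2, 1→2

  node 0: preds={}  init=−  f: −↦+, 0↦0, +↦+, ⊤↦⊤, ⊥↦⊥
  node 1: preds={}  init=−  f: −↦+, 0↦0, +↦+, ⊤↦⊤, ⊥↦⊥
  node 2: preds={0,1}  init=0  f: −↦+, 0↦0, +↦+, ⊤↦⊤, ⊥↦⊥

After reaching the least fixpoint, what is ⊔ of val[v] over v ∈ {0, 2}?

⊤

Trace (3 dequeues):
  [1] u=0 | in ⊥ | out − | ==
  [2] u=1 | in ⊥ | out − | ==
  [3] u=2 | in − | out ⊤ | prev 0 | push {}

Converged values:
  [0] −
  [1] −
  [2] ⊤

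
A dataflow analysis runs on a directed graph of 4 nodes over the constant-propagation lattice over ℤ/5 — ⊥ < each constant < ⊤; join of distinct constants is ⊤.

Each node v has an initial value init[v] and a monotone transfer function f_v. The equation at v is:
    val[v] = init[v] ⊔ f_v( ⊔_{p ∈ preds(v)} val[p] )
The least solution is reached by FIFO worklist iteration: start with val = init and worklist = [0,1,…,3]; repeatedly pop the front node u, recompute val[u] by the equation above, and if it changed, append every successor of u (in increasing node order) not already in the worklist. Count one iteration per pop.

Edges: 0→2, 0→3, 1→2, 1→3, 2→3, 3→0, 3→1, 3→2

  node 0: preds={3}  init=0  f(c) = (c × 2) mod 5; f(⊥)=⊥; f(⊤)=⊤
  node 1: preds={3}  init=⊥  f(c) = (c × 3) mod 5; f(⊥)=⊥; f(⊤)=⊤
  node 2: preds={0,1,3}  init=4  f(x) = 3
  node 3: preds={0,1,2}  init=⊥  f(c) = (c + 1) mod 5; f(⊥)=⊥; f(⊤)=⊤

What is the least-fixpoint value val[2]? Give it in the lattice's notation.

⊤

Iteration log — 8 steps:
  step 1. node 0  ⊔preds=⊥  new=0  stable
  step 2. node 1  ⊔preds=⊥  new=⊥  stable
  step 3. node 2  ⊔preds=0  new=⊤  old=4  +wl: 
  step 4. node 3  ⊔preds=⊤  new=⊤  old=⊥  +wl: 0,1,2
  step 5. node 0  ⊔preds=⊤  new=⊤  old=0  +wl: 3
  step 6. node 1  ⊔preds=⊤  new=⊤  old=⊥  +wl: 
  step 7. node 2  ⊔preds=⊤  new=⊤  stable
  step 8. node 3  ⊔preds=⊤  new=⊤  stable

Least fixpoint reached:
  node 0: ⊤
  node 1: ⊤
  node 2: ⊤
  node 3: ⊤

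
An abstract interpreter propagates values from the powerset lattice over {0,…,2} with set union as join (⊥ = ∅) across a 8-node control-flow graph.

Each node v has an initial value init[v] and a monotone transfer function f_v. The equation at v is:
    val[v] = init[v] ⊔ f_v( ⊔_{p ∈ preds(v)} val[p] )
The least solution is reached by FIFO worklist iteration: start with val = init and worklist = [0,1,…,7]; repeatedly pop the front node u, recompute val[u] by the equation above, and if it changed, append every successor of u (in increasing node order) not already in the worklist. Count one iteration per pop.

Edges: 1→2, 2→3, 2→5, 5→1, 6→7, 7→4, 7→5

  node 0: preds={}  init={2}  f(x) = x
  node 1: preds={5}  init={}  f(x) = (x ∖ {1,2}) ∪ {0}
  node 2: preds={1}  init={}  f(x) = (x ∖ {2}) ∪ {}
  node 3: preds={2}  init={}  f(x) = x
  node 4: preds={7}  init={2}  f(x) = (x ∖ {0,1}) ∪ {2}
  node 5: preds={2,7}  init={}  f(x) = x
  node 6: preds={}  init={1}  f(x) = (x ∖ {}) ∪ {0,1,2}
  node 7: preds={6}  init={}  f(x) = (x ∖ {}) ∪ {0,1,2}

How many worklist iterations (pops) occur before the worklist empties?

12

Worklist (12 pops):
  #1 pop 0: in={} → {2} (no change)
  #2 pop 1: in={} → {0} (was {}); enqueue []
  #3 pop 2: in={0} → {0} (was {}); enqueue []
  #4 pop 3: in={0} → {0} (was {}); enqueue []
  #5 pop 4: in={} → {2} (no change)
  #6 pop 5: in={0} → {0} (was {}); enqueue [1]
  #7 pop 6: in={} → {0,1,2} (was {1}); enqueue []
  #8 pop 7: in={0,1,2} → {0,1,2} (was {}); enqueue [4,5]
  #9 pop 1: in={0} → {0} (no change)
  #10 pop 4: in={0,1,2} → {2} (no change)
  #11 pop 5: in={0,1,2} → {0,1,2} (was {0}); enqueue [1]
  #12 pop 1: in={0,1,2} → {0} (no change)

Fixpoint:
  val[0] = {2}
  val[1] = {0}
  val[2] = {0}
  val[3] = {0}
  val[4] = {2}
  val[5] = {0,1,2}
  val[6] = {0,1,2}
  val[7] = {0,1,2}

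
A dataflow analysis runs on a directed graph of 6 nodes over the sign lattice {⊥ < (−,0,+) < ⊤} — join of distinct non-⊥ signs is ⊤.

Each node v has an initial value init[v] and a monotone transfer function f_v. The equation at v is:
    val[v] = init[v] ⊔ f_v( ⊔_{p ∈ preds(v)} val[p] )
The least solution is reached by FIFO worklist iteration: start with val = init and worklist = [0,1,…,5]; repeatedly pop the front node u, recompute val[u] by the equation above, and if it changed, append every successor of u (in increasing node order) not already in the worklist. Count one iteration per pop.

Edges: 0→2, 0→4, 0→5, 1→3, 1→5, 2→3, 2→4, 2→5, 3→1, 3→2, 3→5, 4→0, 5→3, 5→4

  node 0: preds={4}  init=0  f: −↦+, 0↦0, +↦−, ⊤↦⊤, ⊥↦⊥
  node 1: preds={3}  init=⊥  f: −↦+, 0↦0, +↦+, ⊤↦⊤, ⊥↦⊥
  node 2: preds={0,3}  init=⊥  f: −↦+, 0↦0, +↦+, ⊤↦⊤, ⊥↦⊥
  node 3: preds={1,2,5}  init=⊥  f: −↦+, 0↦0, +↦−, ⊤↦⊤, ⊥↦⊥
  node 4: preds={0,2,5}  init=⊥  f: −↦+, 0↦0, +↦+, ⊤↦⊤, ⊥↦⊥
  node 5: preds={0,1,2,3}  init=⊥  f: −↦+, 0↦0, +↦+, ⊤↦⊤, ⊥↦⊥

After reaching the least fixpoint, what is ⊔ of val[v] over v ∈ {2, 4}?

Iteration log — 12 steps:
  step 1. node 0  ⊔preds=⊥  new=0  stable
  step 2. node 1  ⊔preds=⊥  new=⊥  stable
  step 3. node 2  ⊔preds=0  new=0  old=⊥  +wl: 
  step 4. node 3  ⊔preds=0  new=0  old=⊥  +wl: 1,2
  step 5. node 4  ⊔preds=0  new=0  old=⊥  +wl: 0
  step 6. node 5  ⊔preds=0  new=0  old=⊥  +wl: 3,4
  step 7. node 1  ⊔preds=0  new=0  old=⊥  +wl: 5
  step 8. node 2  ⊔preds=0  new=0  stable
  step 9. node 0  ⊔preds=0  new=0  stable
  step 10. node 3  ⊔preds=0  new=0  stable
  step 11. node 4  ⊔preds=0  new=0  stable
  step 12. node 5  ⊔preds=0  new=0  stable

Least fixpoint reached:
  node 0: 0
  node 1: 0
  node 2: 0
  node 3: 0
  node 4: 0
  node 5: 0

0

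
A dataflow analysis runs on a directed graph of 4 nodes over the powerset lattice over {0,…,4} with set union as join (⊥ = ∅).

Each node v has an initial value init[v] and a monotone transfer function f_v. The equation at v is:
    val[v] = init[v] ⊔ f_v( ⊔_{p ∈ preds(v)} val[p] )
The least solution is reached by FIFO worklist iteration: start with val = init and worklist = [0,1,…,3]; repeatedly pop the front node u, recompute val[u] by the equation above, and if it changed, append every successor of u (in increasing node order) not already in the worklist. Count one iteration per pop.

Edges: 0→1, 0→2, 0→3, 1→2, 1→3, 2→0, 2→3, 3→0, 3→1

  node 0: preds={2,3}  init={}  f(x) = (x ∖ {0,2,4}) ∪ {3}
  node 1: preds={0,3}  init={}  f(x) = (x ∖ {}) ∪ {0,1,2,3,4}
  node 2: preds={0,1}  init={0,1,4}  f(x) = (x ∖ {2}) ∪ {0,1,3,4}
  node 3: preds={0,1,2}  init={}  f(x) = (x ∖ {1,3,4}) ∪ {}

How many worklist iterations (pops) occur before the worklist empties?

Trace (6 dequeues):
  [1] u=0 | in {0,1,4} | out {1,3} | prev {} | push {}
  [2] u=1 | in {1,3} | out {0,1,2,3,4} | prev {} | push {}
  [3] u=2 | in {0,1,2,3,4} | out {0,1,3,4} | prev {0,1,4} | push {0}
  [4] u=3 | in {0,1,2,3,4} | out {0,2} | prev {} | push {1}
  [5] u=0 | in {0,1,2,3,4} | out {1,3} | ==
  [6] u=1 | in {0,1,2,3} | out {0,1,2,3,4} | ==

Converged values:
  [0] {1,3}
  [1] {0,1,2,3,4}
  [2] {0,1,3,4}
  [3] {0,2}

6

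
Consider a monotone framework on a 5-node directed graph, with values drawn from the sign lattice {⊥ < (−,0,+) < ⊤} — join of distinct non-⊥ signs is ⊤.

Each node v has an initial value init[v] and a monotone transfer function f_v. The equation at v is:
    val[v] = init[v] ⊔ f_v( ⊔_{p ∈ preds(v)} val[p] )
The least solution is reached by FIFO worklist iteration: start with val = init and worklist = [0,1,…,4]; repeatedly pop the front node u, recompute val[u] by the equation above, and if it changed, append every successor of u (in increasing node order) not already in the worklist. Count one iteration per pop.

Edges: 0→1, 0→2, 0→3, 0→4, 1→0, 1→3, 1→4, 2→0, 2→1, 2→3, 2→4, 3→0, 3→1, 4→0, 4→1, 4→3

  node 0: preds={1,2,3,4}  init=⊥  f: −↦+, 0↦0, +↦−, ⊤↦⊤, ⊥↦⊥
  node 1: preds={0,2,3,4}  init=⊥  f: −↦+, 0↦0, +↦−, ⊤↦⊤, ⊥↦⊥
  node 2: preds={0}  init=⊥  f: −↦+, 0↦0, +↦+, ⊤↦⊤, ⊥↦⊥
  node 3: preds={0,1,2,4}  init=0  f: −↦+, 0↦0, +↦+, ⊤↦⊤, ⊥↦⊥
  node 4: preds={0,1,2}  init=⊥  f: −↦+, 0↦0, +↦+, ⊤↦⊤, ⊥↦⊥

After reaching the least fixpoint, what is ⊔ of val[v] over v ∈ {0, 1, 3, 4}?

0

Iteration log — 8 steps:
  step 1. node 0  ⊔preds=0  new=0  old=⊥  +wl: 
  step 2. node 1  ⊔preds=0  new=0  old=⊥  +wl: 0
  step 3. node 2  ⊔preds=0  new=0  old=⊥  +wl: 1
  step 4. node 3  ⊔preds=0  new=0  stable
  step 5. node 4  ⊔preds=0  new=0  old=⊥  +wl: 3
  step 6. node 0  ⊔preds=0  new=0  stable
  step 7. node 1  ⊔preds=0  new=0  stable
  step 8. node 3  ⊔preds=0  new=0  stable

Least fixpoint reached:
  node 0: 0
  node 1: 0
  node 2: 0
  node 3: 0
  node 4: 0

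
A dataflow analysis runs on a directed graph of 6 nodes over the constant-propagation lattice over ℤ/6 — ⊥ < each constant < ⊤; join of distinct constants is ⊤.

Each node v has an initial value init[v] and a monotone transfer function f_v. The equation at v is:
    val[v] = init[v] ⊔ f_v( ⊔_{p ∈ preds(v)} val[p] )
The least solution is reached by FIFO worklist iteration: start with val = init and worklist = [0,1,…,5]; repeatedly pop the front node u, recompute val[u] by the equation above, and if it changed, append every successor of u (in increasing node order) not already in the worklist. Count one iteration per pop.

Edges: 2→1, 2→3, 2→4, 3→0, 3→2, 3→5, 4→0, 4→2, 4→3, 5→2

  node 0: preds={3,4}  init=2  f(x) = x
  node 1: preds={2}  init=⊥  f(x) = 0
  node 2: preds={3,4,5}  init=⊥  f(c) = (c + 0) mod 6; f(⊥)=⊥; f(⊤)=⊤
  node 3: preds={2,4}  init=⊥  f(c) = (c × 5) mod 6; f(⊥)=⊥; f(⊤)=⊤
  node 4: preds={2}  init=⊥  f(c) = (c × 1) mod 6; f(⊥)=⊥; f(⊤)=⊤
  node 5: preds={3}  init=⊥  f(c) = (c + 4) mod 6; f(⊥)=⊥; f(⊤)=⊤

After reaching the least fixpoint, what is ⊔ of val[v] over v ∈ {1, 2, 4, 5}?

0

Iteration log — 6 steps:
  step 1. node 0  ⊔preds=⊥  new=2  stable
  step 2. node 1  ⊔preds=⊥  new=0  old=⊥  +wl: 
  step 3. node 2  ⊔preds=⊥  new=⊥  stable
  step 4. node 3  ⊔preds=⊥  new=⊥  stable
  step 5. node 4  ⊔preds=⊥  new=⊥  stable
  step 6. node 5  ⊔preds=⊥  new=⊥  stable

Least fixpoint reached:
  node 0: 2
  node 1: 0
  node 2: ⊥
  node 3: ⊥
  node 4: ⊥
  node 5: ⊥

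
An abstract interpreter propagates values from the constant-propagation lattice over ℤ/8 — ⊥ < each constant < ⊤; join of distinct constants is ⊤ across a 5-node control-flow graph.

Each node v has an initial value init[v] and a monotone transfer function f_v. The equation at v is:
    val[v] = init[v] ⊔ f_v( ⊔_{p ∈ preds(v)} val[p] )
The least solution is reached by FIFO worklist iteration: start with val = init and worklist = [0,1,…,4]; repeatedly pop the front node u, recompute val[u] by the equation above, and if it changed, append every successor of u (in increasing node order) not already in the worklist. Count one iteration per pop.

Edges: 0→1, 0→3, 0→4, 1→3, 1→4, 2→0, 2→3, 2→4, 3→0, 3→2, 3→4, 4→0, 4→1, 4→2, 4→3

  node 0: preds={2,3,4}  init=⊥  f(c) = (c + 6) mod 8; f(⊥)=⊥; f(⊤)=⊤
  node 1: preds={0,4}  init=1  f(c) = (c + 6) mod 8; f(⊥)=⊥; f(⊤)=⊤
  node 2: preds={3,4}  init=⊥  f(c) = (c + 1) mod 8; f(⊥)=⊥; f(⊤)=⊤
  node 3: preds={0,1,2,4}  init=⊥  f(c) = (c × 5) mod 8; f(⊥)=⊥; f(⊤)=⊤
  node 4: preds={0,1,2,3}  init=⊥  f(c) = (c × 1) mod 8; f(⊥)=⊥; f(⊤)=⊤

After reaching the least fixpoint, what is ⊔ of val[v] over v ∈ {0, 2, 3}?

Trace (12 dequeues):
  [1] u=0 | in ⊥ | out ⊥ | ==
  [2] u=1 | in ⊥ | out 1 | ==
  [3] u=2 | in ⊥ | out ⊥ | ==
  [4] u=3 | in 1 | out 5 | prev ⊥ | push {0,2}
  [5] u=4 | in ⊤ | out ⊤ | prev ⊥ | push {1,3}
  [6] u=0 | in ⊤ | out ⊤ | prev ⊥ | push {4}
  [7] u=2 | in ⊤ | out ⊤ | prev ⊥ | push {0}
  [8] u=1 | in ⊤ | out ⊤ | prev 1 | push {}
  [9] u=3 | in ⊤ | out ⊤ | prev 5 | push {2}
  [10] u=4 | in ⊤ | out ⊤ | ==
  [11] u=0 | in ⊤ | out ⊤ | ==
  [12] u=2 | in ⊤ | out ⊤ | ==

Converged values:
  [0] ⊤
  [1] ⊤
  [2] ⊤
  [3] ⊤
  [4] ⊤

⊤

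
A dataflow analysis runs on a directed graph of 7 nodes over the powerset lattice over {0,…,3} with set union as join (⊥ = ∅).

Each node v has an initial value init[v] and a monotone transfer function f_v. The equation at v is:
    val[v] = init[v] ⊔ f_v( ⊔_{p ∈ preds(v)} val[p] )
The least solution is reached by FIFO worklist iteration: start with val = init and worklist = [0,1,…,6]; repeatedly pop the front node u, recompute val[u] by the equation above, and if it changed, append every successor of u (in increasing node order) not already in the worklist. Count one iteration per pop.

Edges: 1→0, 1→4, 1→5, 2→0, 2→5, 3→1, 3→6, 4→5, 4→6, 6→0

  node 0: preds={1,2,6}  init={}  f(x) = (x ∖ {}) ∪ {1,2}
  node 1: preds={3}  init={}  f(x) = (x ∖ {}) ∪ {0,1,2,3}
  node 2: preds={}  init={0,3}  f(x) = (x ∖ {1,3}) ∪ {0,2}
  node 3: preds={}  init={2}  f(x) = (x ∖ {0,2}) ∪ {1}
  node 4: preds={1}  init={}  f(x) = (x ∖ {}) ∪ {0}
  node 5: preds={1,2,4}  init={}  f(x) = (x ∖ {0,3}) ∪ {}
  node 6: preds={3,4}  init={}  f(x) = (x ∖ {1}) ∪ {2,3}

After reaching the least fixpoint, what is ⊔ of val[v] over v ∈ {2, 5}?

Worklist (9 pops):
  #1 pop 0: in={0,3} → {0,1,2,3} (was {}); enqueue []
  #2 pop 1: in={2} → {0,1,2,3} (was {}); enqueue [0]
  #3 pop 2: in={} → {0,2,3} (was {0,3}); enqueue []
  #4 pop 3: in={} → {1,2} (was {2}); enqueue [1]
  #5 pop 4: in={0,1,2,3} → {0,1,2,3} (was {}); enqueue []
  #6 pop 5: in={0,1,2,3} → {1,2} (was {}); enqueue []
  #7 pop 6: in={0,1,2,3} → {0,2,3} (was {}); enqueue []
  #8 pop 0: in={0,1,2,3} → {0,1,2,3} (no change)
  #9 pop 1: in={1,2} → {0,1,2,3} (no change)

Fixpoint:
  val[0] = {0,1,2,3}
  val[1] = {0,1,2,3}
  val[2] = {0,2,3}
  val[3] = {1,2}
  val[4] = {0,1,2,3}
  val[5] = {1,2}
  val[6] = {0,2,3}

{0,1,2,3}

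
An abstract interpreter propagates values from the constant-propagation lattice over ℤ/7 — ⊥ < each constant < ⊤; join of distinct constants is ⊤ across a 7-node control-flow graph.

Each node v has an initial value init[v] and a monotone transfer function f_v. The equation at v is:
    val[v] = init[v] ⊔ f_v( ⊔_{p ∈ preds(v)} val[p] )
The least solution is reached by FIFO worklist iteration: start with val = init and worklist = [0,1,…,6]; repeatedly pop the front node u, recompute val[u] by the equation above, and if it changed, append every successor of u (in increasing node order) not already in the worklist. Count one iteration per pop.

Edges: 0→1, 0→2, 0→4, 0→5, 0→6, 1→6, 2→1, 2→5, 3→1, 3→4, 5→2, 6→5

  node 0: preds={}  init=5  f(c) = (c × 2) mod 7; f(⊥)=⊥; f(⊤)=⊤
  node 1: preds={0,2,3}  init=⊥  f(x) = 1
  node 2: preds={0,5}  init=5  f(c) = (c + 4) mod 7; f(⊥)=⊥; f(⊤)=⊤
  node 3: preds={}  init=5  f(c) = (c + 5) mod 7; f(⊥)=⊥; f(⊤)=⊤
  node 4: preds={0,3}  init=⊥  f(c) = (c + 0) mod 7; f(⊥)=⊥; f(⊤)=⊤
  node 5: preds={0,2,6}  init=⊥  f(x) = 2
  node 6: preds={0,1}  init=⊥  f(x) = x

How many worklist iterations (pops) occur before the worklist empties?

10

Iteration log — 10 steps:
  step 1. node 0  ⊔preds=⊥  new=5  stable
  step 2. node 1  ⊔preds=5  new=1  old=⊥  +wl: 
  step 3. node 2  ⊔preds=5  new=⊤  old=5  +wl: 1
  step 4. node 3  ⊔preds=⊥  new=5  stable
  step 5. node 4  ⊔preds=5  new=5  old=⊥  +wl: 
  step 6. node 5  ⊔preds=⊤  new=2  old=⊥  +wl: 2
  step 7. node 6  ⊔preds=⊤  new=⊤  old=⊥  +wl: 5
  step 8. node 1  ⊔preds=⊤  new=1  stable
  step 9. node 2  ⊔preds=⊤  new=⊤  stable
  step 10. node 5  ⊔preds=⊤  new=2  stable

Least fixpoint reached:
  node 0: 5
  node 1: 1
  node 2: ⊤
  node 3: 5
  node 4: 5
  node 5: 2
  node 6: ⊤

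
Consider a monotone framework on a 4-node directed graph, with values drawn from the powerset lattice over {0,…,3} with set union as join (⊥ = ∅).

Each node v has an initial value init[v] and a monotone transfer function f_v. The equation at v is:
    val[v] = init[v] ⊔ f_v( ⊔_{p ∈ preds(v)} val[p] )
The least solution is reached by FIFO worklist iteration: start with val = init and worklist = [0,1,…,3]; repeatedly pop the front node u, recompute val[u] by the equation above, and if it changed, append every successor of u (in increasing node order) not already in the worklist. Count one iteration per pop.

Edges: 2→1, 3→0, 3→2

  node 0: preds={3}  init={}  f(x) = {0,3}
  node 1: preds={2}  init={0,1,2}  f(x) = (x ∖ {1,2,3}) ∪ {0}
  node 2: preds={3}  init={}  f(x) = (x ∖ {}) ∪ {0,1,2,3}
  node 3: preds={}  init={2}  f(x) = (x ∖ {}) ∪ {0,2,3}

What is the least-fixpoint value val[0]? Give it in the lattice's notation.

Trace (7 dequeues):
  [1] u=0 | in {2} | out {0,3} | prev {} | push {}
  [2] u=1 | in {} | out {0,1,2} | ==
  [3] u=2 | in {2} | out {0,1,2,3} | prev {} | push {1}
  [4] u=3 | in {} | out {0,2,3} | prev {2} | push {0,2}
  [5] u=1 | in {0,1,2,3} | out {0,1,2} | ==
  [6] u=0 | in {0,2,3} | out {0,3} | ==
  [7] u=2 | in {0,2,3} | out {0,1,2,3} | ==

Converged values:
  [0] {0,3}
  [1] {0,1,2}
  [2] {0,1,2,3}
  [3] {0,2,3}

{0,3}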